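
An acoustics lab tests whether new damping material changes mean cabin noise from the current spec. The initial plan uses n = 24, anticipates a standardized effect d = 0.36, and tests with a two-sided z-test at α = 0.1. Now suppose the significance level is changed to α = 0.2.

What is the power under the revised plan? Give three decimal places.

Power ≈ 0.686

δ = d·√n = 0.36 × √24 = 1.7636 (unchanged). New critical value: z_{0.1} = 1.282.
Revised power = Φ(δ − 1.282) + Φ(−δ − 1.282) = Φ(0.482) + Φ(-3.045) = 0.6851 + 0.0012 = 0.6863.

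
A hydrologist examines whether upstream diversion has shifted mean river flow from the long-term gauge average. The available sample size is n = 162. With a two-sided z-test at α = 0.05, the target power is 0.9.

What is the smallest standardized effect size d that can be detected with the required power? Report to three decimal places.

Need Φ(δ − 1.960) = 0.9, so δ = 1.960 + 1.282 = 3.242.
(The second rejection-region term Φ(−δ − z_{α/2}) is negligible and dropped.)
δ = d·√n ⇒ d = δ/√n = 3.242/√162 = 0.2547.

d ≈ 0.255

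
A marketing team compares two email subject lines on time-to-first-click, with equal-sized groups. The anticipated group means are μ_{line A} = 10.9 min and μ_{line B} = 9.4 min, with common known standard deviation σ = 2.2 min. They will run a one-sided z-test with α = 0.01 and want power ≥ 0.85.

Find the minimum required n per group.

n = 49 per group

Standardized effect: d = |μ_{line A} − μ_{line B}| / σ = |10.9 − 9.4| / 2.2 = 0.6818
For power 0.85 need Φ(δ − z_{0.01}) = 0.85, so δ = z_{0.01} + z_{0.15} = 2.326 + 1.036 = 3.363.
δ = d·√(n/2) ⇒ n = 2(δ/d)² = 2 × (3.363 / 0.6818)² = 48.65.
Round up to the next whole unit.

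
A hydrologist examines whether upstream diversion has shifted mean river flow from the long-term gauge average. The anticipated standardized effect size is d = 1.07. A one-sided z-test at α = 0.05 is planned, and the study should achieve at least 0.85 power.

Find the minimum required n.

n = 7

For power 0.85 need Φ(δ − z_{0.05}) = 0.85, so δ = z_{0.05} + z_{0.15} = 1.645 + 1.036 = 2.681.
δ = d·√n ⇒ n = (δ/d)² = (2.681 / 1.07)² = 6.28.
Rounding up, n = 7.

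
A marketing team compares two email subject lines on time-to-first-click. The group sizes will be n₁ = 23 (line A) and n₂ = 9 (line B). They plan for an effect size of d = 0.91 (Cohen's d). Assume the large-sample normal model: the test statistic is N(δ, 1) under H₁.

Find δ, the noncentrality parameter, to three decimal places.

δ = d / √(1/n₁ + 1/n₂) = 0.91 / √(1/23 + 1/9) = 2.3145

δ ≈ 2.314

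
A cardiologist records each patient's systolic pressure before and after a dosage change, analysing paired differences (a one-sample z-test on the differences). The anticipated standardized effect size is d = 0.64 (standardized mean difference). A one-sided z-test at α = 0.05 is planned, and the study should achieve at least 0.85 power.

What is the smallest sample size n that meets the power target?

n = 18

Set Φ(δ − 1.645) = 0.85; then δ − 1.645 = Φ⁻¹(0.85) = 1.036, giving δ = 2.681.
δ = d·√n ⇒ n = (δ/d)² = (2.681 / 0.64)² = 17.55.
Round up to the next whole unit.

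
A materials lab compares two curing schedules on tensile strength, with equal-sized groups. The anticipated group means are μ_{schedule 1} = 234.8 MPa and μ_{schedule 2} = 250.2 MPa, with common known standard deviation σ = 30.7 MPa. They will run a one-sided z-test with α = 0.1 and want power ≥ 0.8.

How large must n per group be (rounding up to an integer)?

n = 36 per group

Standardized effect: d = |μ_{schedule 1} − μ_{schedule 2}| / σ = |234.8 − 250.2| / 30.7 = 0.5016
Set Φ(δ − 1.282) = 0.8; then δ − 1.282 = Φ⁻¹(0.8) = 0.842, giving δ = 2.123.
δ = d·√(n/2) ⇒ n = 2(δ/d)² = 2 × (2.123 / 0.5016)² = 35.83.
Round up to the next whole unit.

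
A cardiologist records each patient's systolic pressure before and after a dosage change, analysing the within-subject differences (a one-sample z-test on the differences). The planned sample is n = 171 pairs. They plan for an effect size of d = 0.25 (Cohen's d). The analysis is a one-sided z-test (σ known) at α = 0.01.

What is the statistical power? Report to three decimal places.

Noncentrality parameter: δ = d·√n = 0.25 × √171 = 3.2692
Critical value for a one-sided test at α = 0.01: z_α = 2.326.
Power = P(Z > 2.326 − δ) = Φ(0.943) = 0.8271.

Power ≈ 0.827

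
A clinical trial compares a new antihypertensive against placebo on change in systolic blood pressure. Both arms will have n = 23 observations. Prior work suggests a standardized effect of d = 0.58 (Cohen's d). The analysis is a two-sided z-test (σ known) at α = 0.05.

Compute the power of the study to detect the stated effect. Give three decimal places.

Power ≈ 0.503

Noncentrality parameter: λ = d·√(n/2) = 0.58 × √(23/2) = 1.9669
Two-sided α = 0.05 → critical value z_{0.025} = 1.960.
Power = Φ(λ − 1.960) + Φ(−λ − 1.960) = Φ(0.007) + Φ(-3.927) = 0.5028 + 0.0000 = 0.5028.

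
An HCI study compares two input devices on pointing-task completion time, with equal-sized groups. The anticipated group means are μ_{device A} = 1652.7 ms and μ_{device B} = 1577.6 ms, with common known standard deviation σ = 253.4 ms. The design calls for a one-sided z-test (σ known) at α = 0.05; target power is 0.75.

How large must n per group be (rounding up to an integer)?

Standardized effect: d = |μ_{device A} − μ_{device B}| / σ = |1652.7 − 1577.6| / 253.4 = 0.2964
For power 0.75 need Φ(δ − z_{0.05}) = 0.75, so δ = z_{0.05} + z_{0.25} = 1.645 + 0.674 = 2.319.
δ = d·√(n/2) ⇒ n = 2(δ/d)² = 2 × (2.319 / 0.2964)² = 122.49.
Rounding up, n = 123 per group.

n = 123 per group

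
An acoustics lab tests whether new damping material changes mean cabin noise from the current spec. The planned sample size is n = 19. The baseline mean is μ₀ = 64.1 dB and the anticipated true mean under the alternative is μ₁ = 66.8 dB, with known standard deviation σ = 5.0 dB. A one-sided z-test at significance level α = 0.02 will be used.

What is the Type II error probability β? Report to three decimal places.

Standardized effect: d = |μ₁ − μ₀| / σ = |66.8 − 64.1| / 5.0 = 0.5400
Noncentrality parameter: λ = d·√n = 0.5400 × √19 = 2.3538
Critical value for a one-sided test at α = 0.02: z_α = 2.054.
Power = Φ(λ − 2.054) = Φ(0.300) = 0.6179.
Type II error: β = 1 − power = 1 − 0.6179 = 0.3821.

β ≈ 0.382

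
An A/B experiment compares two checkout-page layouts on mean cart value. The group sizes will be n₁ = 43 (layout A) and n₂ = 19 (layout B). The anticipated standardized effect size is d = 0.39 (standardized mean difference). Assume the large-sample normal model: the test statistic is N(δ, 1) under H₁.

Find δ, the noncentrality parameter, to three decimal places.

δ ≈ 1.416

The noncentrality parameter scales effect size by the design's sample-size factor: δ = d / √(1/n₁ + 1/n₂) = 0.39 / √(1/43 + 1/19) = 1.4157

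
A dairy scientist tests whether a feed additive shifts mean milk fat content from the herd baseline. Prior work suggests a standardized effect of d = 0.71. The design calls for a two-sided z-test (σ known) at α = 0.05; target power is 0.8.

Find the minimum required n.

For power 0.8 need Φ(δ − z_{0.025}) = 0.8, so δ = z_{0.025} + z_{0.20} = 1.960 + 0.842 = 2.802.
(For δ > 0 the lower-tail rejection region contributes negligibly to power, so the one-term inversion is standard.)
δ = d·√n ⇒ n = (δ/d)² = (2.802 / 0.71)² = 15.57.
Round up to the next whole unit.

n = 16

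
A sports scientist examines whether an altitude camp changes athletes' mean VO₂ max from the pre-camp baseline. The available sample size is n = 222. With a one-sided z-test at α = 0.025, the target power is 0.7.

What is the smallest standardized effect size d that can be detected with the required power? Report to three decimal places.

Required noncentrality: δ = z_{0.025} + z_{0.30} = 1.960 + 0.524 = 2.484.
δ = d·√n ⇒ d = δ/√n = 2.484/√222 = 0.1667.

d ≈ 0.167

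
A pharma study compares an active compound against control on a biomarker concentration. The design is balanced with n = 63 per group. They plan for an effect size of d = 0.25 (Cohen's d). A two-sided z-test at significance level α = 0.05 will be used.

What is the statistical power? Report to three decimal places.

Power ≈ 0.289

Noncentrality parameter: δ = d·√(n/2) = 0.25 × √(63/2) = 1.4031
Critical value for a two-sided test at α = 0.05: z_{α/2} = 1.960.
Power = Φ(δ − 1.960) + Φ(−δ − 1.960) = Φ(-0.557) + Φ(-3.363) = 0.2888 + 0.0004 = 0.2892.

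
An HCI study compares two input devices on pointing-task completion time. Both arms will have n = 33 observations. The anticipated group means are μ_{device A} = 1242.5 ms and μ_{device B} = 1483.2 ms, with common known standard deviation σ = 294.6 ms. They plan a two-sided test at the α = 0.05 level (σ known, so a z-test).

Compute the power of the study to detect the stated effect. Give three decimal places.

Standardized effect: d = |μ_{device A} − μ_{device B}| / σ = |1242.5 − 1483.2| / 294.6 = 0.8170
Noncentrality parameter: δ = d·√(n/2) = 0.8170 × √(33/2) = 3.3188
Critical value for a two-sided test at α = 0.05: z_{α/2} = 1.960.
Power = Φ(δ − 1.960) + Φ(−δ − 1.960) = Φ(1.359) + Φ(-5.279) = 0.9129 + 0.0000 = 0.9129.

Power ≈ 0.913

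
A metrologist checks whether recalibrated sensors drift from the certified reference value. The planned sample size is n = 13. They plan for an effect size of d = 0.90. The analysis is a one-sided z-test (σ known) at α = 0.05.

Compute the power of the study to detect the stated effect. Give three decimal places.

Noncentrality parameter: δ = d·√n = 0.90 × √13 = 3.2450
One-sided α = 0.05 → critical value z_{0.05} = 1.645.
Power = P(Z > 1.645 − δ) = Φ(1.600) = 0.9452.

Power ≈ 0.945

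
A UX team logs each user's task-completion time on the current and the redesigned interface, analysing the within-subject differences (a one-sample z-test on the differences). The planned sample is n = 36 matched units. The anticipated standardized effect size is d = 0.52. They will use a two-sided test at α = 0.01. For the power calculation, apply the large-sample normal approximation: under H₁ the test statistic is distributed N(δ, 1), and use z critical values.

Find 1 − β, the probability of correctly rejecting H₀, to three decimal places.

Power ≈ 0.707

Noncentrality parameter: δ = d·√n = 0.52 × √36 = 3.1200
Two-sided α = 0.01 → critical value z_{0.005} = 2.576.
Power = Φ(δ − 2.576) + Φ(−δ − 2.576) = Φ(0.544) + Φ(-5.696) = 0.7068 + 0.0000 = 0.7068.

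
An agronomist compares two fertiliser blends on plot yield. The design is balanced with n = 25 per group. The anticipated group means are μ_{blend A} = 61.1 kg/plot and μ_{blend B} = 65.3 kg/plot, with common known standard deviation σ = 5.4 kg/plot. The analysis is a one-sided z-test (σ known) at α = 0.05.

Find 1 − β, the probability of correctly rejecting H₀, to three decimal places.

Standardized effect: d = |μ_{blend A} − μ_{blend B}| / σ = |61.1 − 65.3| / 5.4 = 0.7778
Noncentrality parameter: δ = d·√(n/2) = 0.7778 × √(25/2) = 2.7499
Critical value for a one-sided test at α = 0.05: z_α = 1.645.
Power = P(Z > 1.645 − δ) = Φ(1.105) = 0.8654.

Power ≈ 0.865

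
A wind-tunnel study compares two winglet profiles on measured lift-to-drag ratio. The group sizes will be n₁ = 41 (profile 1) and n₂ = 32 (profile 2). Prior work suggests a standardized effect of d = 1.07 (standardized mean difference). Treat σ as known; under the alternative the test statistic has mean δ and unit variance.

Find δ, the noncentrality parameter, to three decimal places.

δ ≈ 4.536

The noncentrality parameter scales effect size by the design's sample-size factor: δ = d / √(1/n₁ + 1/n₂) = 1.07 / √(1/41 + 1/32) = 4.5362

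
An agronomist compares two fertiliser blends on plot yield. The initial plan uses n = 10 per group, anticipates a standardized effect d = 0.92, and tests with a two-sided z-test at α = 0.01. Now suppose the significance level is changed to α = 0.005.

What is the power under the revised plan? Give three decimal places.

Power ≈ 0.227

δ = d·√(n/2) = 0.92 × √(10/2) = 2.0572 (unchanged). New critical value: z_{0.0025} = 2.807.
Revised power = Φ(δ − 2.807) + Φ(−δ − 2.807) = Φ(-0.750) + Φ(-4.864) = 0.2267 + 0.0000 = 0.2267.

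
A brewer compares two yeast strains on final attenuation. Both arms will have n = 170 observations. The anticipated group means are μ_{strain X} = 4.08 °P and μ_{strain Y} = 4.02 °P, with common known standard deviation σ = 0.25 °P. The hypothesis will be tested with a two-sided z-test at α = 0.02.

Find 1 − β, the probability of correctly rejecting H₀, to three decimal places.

Standardized effect: d = |μ_{strain X} − μ_{strain Y}| / σ = |4.08 − 4.02| / 0.25 = 0.2400
Noncentrality parameter: δ = d·√(n/2) = 0.2400 × √(170/2) = 2.2127
Two-sided α = 0.02 → critical value z_{0.01} = 2.326.
Power = Φ(δ − 2.326) + Φ(−δ − 2.326) = Φ(-0.114) + Φ(-4.539) = 0.4548 + 0.0000 = 0.4548.

Power ≈ 0.455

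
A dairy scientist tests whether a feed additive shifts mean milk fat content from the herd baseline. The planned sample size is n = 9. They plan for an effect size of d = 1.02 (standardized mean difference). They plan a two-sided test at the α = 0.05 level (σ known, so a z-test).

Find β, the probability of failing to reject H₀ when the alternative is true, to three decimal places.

β ≈ 0.136

Noncentrality parameter: δ = d·√n = 1.02 × √9 = 3.0600
Critical value for a two-sided test at α = 0.05: z_{α/2} = 1.960.
Power = Φ(δ − 1.960) + Φ(−δ − 1.960) = Φ(1.100) + Φ(-5.020) = 0.8643 + 0.0000 = 0.8643.
Type II error: β = 1 − power = 1 − 0.8643 = 0.1357.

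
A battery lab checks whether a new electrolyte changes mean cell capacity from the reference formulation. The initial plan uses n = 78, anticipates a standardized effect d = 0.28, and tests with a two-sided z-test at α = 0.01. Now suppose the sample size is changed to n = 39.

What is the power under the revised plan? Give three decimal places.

With n = 39: δ = d·√n = 0.28 × √39 = 1.7486. Critical value z_{0.005} = 2.576.
Revised power = Φ(δ − 2.576) + Φ(−δ − 2.576) = Φ(-0.827) + Φ(-4.324) = 0.2041 + 0.0000 = 0.2041.

Power ≈ 0.204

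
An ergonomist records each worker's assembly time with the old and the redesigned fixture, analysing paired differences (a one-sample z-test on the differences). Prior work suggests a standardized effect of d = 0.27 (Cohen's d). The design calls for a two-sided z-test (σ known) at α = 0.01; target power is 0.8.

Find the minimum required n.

For power 0.8 need Φ(δ − z_{0.005}) = 0.8, so δ = z_{0.005} + z_{0.20} = 2.576 + 0.842 = 3.417.
(Ignoring the negligible lower-tail rejection probability gives the usual closed-form inversion.)
δ = d·√n ⇒ n = (δ/d)² = (3.417 / 0.27)² = 160.21.
Round up to the next whole unit.

n = 161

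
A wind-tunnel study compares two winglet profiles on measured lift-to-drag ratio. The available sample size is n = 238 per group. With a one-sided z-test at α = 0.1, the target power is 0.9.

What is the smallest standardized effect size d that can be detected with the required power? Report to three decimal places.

d ≈ 0.235

Required noncentrality: δ = z_{0.1} + z_{0.10} = 1.282 + 1.282 = 2.563.
δ = d·√(n/2) ⇒ d = δ/√(n/2) = 2.563/√(238/2) = 0.2350.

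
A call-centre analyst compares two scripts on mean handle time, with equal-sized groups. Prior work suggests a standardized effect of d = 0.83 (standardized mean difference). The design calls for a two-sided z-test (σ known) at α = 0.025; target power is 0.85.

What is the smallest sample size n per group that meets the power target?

Set Φ(δ − 2.241) = 0.85; then δ − 2.241 = Φ⁻¹(0.85) = 1.036, giving δ = 3.278.
(Ignoring the negligible lower-tail rejection probability gives the usual closed-form inversion.)
δ = d·√(n/2) ⇒ n = 2(δ/d)² = 2 × (3.278 / 0.83)² = 31.19.
Rounding up, n = 32 per group.

n = 32 per group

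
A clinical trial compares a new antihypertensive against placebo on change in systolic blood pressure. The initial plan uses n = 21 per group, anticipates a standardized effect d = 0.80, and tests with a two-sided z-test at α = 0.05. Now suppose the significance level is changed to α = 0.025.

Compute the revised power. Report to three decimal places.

δ = d·√(n/2) = 0.80 × √(21/2) = 2.5923 (unchanged). New critical value: z_{0.0125} = 2.241.
Revised power = Φ(δ − 2.241) + Φ(−δ − 2.241) = Φ(0.351) + Φ(-4.834) = 0.6372 + 0.0000 = 0.6372.

Power ≈ 0.637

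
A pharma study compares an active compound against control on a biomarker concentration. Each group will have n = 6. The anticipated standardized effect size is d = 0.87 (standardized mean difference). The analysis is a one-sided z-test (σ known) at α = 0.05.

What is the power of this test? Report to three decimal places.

Noncentrality parameter: δ = d·√(n/2) = 0.87 × √(6/2) = 1.5069
Critical value for a one-sided test at α = 0.05: z_α = 1.645.
Power = Φ(δ − 1.645) = Φ(-0.138) = 0.4451.

Power ≈ 0.445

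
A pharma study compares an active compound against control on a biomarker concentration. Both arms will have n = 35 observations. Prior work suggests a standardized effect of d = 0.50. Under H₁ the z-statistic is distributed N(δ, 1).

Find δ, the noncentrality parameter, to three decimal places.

δ = d·√(n/2) = 0.50 × √(35/2) = 2.0917

δ ≈ 2.092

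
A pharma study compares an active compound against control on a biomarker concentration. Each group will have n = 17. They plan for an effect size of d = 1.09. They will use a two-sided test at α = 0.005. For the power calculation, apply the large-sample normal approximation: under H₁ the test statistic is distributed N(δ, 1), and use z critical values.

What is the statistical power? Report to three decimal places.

Power ≈ 0.645

Noncentrality parameter: δ = d·√(n/2) = 1.09 × √(17/2) = 3.1779
Critical value for a two-sided test at α = 0.005: z_{α/2} = 2.807.
Power = Φ(δ − 2.807) + Φ(−δ − 2.807) = Φ(0.371) + Φ(-5.985) = 0.6446 + 0.0000 = 0.6446.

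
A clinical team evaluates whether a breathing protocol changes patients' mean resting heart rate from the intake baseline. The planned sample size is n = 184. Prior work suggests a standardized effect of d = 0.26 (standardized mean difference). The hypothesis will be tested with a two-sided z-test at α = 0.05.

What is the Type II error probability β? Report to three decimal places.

Noncentrality parameter: δ = d·√n = 0.26 × √184 = 3.5268
Two-sided α = 0.05 → critical value z_{0.025} = 1.960.
Power = Φ(δ − 1.960) + Φ(−δ − 1.960) = Φ(1.567) + Φ(-5.487) = 0.9414 + 0.0000 = 0.9414.
Type II error: β = 1 − power = 1 − 0.9414 = 0.0586.

β ≈ 0.059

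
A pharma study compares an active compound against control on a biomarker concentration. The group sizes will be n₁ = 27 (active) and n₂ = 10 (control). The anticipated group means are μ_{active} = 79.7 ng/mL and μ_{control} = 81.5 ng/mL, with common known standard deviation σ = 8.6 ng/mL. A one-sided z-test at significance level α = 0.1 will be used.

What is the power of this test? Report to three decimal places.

Power ≈ 0.237

Standardized effect: d = |μ_{active} − μ_{control}| / σ = |79.7 − 81.5| / 8.6 = 0.2093
Noncentrality parameter: δ = d / √(1/n₁ + 1/n₂) = 0.2093 / √(1/27 + 1/10) = 0.5654
Critical value for a one-sided test at α = 0.1: z_α = 1.282.
Power = Φ(δ − 1.282) = Φ(-0.716) = 0.2369.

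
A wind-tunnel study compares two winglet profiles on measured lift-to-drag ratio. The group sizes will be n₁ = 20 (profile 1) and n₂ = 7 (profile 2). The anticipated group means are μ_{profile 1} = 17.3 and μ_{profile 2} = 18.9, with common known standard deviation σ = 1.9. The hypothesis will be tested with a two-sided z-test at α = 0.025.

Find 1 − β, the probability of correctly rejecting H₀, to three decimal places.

Power ≈ 0.373

Standardized effect: d = |μ_{profile 1} − μ_{profile 2}| / σ = |17.3 − 18.9| / 1.9 = 0.8421
Noncentrality parameter: δ = d / √(1/n₁ + 1/n₂) = 0.8421 / √(1/20 + 1/7) = 1.9176
Two-sided α = 0.025 → critical value z_{0.0125} = 2.241.
Power = Φ(δ − 2.241) + Φ(−δ − 2.241) = Φ(-0.324) + Φ(-4.159) = 0.3730 + 0.0000 = 0.3730.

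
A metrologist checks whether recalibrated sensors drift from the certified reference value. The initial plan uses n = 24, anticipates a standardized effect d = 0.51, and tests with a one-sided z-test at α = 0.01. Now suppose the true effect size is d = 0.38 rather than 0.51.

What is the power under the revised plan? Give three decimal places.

Power ≈ 0.321

With d = 0.38: δ = d·√n = 0.38 × √24 = 1.8616. Critical value z_{0.01} = 2.326.
Revised power = Φ(δ − 2.326) = Φ(-0.465) = 0.3211.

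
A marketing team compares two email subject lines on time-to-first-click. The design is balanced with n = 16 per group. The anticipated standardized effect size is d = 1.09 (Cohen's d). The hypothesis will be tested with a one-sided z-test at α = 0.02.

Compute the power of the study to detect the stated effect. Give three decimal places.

Power ≈ 0.848

Noncentrality parameter: δ = d·√(n/2) = 1.09 × √(16/2) = 3.0830
Critical value for a one-sided test at α = 0.02: z_α = 2.054.
Power = P(Z > 2.054 − δ) = Φ(1.029) = 0.8483.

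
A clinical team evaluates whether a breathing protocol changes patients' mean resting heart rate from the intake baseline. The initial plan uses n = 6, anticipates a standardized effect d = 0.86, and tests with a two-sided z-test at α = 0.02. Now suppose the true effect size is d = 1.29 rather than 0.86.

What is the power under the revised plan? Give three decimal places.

With d = 1.29: δ = d·√n = 1.29 × √6 = 3.1598. Critical value z_{0.01} = 2.326.
Revised power = Φ(δ − 2.326) + Φ(−δ − 2.326) = Φ(0.833) + Φ(-5.486) = 0.7977 + 0.0000 = 0.7977.

Power ≈ 0.798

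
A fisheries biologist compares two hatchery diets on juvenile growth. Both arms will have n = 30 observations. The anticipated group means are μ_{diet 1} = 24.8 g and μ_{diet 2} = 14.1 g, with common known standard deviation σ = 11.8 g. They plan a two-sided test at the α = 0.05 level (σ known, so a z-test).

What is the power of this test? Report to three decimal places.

Standardized effect: d = |μ_{diet 1} − μ_{diet 2}| / σ = |24.8 − 14.1| / 11.8 = 0.9068
Noncentrality parameter: δ = d·√(n/2) = 0.9068 × √(30/2) = 3.5119
Critical value for a two-sided test at α = 0.05: z_{α/2} = 1.960.
Power = Φ(δ − 1.960) + Φ(−δ − 1.960) = Φ(1.552) + Φ(-5.472) = 0.9397 + 0.0000 = 0.9397.

Power ≈ 0.940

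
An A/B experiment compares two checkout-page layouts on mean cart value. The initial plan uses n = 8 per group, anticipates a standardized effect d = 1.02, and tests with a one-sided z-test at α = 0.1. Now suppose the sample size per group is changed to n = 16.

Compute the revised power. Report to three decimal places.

With n = 16 per group: δ = d·√(n/2) = 1.02 × √(16/2) = 2.8850. Critical value z_{0.1} = 1.282.
Revised power = Φ(δ − 1.282) = Φ(1.603) = 0.9456.

Power ≈ 0.946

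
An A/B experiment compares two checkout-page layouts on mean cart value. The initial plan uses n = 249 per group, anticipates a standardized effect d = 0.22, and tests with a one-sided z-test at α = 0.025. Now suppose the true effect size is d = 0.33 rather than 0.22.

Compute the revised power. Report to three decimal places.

With d = 0.33: δ = d·√(n/2) = 0.33 × √(249/2) = 3.6821. Critical value z_{0.025} = 1.960.
Revised power = Φ(δ − 1.960) = Φ(1.722) = 0.9575.

Power ≈ 0.957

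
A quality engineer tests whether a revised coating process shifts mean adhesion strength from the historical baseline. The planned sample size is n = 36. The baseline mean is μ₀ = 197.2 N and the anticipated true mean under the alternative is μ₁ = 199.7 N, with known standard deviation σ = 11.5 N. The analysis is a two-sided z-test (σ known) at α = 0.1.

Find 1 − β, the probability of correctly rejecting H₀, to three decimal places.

Power ≈ 0.368

Standardized effect: d = |μ₁ − μ₀| / σ = |199.7 − 197.2| / 11.5 = 0.2174
Noncentrality parameter: δ = d·√n = 0.2174 × √36 = 1.3043
Two-sided α = 0.1 → critical value z_{0.05} = 1.645.
Power = Φ(δ − 1.645) + Φ(−δ − 1.645) = Φ(-0.341) + Φ(-2.949) = 0.3667 + 0.0016 = 0.3683.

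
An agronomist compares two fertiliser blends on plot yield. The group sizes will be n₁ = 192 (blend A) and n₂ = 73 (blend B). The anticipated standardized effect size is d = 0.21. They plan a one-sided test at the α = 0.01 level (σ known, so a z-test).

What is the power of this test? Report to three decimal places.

Noncentrality parameter: δ = d / √(1/n₁ + 1/n₂) = 0.21 / √(1/192 + 1/73) = 1.5272
Critical value for a one-sided test at α = 0.01: z_α = 2.326.
Power = P(Z > 2.326 − δ) = Φ(-0.799) = 0.2121.

Power ≈ 0.212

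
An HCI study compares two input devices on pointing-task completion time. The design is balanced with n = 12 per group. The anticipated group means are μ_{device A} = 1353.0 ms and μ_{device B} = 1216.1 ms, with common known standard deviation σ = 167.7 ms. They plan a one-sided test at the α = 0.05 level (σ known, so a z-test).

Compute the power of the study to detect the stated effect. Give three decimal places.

Standardized effect: d = |μ_{device A} − μ_{device B}| / σ = |1353.0 − 1216.1| / 167.7 = 0.8163
Noncentrality parameter: δ = d·√(n/2) = 0.8163 × √(12/2) = 1.9996
One-sided α = 0.05 → critical value z_{0.05} = 1.645.
Power = Φ(δ − 1.645) = Φ(0.355) = 0.6386.

Power ≈ 0.639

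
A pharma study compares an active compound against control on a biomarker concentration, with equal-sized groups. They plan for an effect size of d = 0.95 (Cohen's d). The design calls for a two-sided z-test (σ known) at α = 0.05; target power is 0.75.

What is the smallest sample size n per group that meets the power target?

For power 0.75 need Φ(δ − z_{0.025}) = 0.75, so δ = z_{0.025} + z_{0.25} = 1.960 + 0.674 = 2.634.
(The Φ(−δ − z_{α/2}) term is vanishingly small for δ > 0 and is dropped in the standard sample-size formula.)
δ = d·√(n/2) ⇒ n = 2(δ/d)² = 2 × (2.634 / 0.95)² = 15.38.
Rounding up, n = 16 per group.

n = 16 per group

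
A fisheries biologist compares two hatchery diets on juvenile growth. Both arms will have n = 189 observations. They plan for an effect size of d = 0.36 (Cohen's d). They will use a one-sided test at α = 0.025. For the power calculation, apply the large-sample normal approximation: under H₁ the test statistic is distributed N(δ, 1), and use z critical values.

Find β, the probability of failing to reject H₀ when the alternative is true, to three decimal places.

β ≈ 0.062

Noncentrality parameter: δ = d·√(n/2) = 0.36 × √(189/2) = 3.4996
One-sided α = 0.025 → critical value z_{0.025} = 1.960.
Power = P(Z > 1.960 − δ) = Φ(1.540) = 0.9382.
Type II error: β = 1 − power = 1 − 0.9382 = 0.0618.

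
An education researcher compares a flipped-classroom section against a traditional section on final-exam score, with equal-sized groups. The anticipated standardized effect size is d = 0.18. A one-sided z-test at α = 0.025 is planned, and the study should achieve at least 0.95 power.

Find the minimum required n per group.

For power 0.95 need Φ(δ − z_{0.025}) = 0.95, so δ = z_{0.025} + z_{0.05} = 1.960 + 1.645 = 3.605.
δ = d·√(n/2) ⇒ n = 2(δ/d)² = 2 × (3.605 / 0.18)² = 802.14.
Round up to the next whole unit.

n = 803 per group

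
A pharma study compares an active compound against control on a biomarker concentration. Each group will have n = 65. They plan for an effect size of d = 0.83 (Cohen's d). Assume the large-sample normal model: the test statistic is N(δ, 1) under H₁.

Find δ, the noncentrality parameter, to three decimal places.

δ = d·√(n/2) = 0.83 × √(65/2) = 4.7317

δ ≈ 4.732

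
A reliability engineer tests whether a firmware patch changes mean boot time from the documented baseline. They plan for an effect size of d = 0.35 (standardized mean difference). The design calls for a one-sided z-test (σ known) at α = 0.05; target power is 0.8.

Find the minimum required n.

For power 0.8 need Φ(δ − z_{0.05}) = 0.8, so δ = z_{0.05} + z_{0.20} = 1.645 + 0.842 = 2.486.
δ = d·√n ⇒ n = (δ/d)² = (2.486 / 0.35)² = 50.47.
Rounding up, n = 51.

n = 51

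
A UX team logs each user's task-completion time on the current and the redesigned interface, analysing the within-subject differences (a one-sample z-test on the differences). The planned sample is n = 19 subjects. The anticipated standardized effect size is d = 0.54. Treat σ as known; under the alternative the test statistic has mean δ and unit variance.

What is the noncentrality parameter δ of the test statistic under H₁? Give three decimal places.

δ ≈ 2.354

The noncentrality parameter scales effect size by the design's sample-size factor: δ = d·√n = 0.54 × √19 = 2.3538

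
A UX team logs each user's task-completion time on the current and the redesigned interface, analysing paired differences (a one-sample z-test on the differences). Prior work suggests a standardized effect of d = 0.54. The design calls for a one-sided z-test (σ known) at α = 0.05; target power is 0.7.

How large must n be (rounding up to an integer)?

n = 17

Set Φ(δ − 1.645) = 0.7; then δ − 1.645 = Φ⁻¹(0.7) = 0.524, giving δ = 2.169.
δ = d·√n ⇒ n = (δ/d)² = (2.169 / 0.54)² = 16.14.
Round up to the next whole unit.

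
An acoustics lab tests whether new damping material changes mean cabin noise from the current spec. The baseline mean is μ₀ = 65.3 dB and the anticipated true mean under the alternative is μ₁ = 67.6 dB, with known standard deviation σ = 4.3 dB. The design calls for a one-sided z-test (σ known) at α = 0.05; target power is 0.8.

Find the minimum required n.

n = 22

Standardized effect: d = |μ₁ − μ₀| / σ = |67.6 − 65.3| / 4.3 = 0.5349
For power 0.8 need Φ(δ − z_{0.05}) = 0.8, so δ = z_{0.05} + z_{0.20} = 1.645 + 0.842 = 2.486.
δ = d·√n ⇒ n = (δ/d)² = (2.486 / 0.5349)² = 21.61.
Rounding up, n = 22.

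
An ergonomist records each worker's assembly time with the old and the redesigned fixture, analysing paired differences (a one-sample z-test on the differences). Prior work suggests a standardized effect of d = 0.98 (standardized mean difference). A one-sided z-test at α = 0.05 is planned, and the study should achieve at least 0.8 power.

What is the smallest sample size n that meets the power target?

n = 7

For power 0.8 need Φ(δ − z_{0.05}) = 0.8, so δ = z_{0.05} + z_{0.20} = 1.645 + 0.842 = 2.486.
δ = d·√n ⇒ n = (δ/d)² = (2.486 / 0.98)² = 6.44.
Rounding up, n = 7.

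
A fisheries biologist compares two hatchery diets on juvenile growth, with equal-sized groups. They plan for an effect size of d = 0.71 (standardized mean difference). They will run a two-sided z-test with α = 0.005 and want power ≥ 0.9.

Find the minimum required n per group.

For power 0.9 need Φ(δ − z_{0.0025}) = 0.9, so δ = z_{0.0025} + z_{0.10} = 2.807 + 1.282 = 4.089.
(For δ > 0 the lower-tail rejection region contributes negligibly to power, so the one-term inversion is standard.)
δ = d·√(n/2) ⇒ n = 2(δ/d)² = 2 × (4.089 / 0.71)² = 66.32.
Round up to the next whole unit.

n = 67 per group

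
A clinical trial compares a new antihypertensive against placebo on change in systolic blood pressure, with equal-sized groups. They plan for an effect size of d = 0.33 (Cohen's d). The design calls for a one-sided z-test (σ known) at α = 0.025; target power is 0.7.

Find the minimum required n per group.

Set Φ(δ − 1.960) = 0.7; then δ − 1.960 = Φ⁻¹(0.7) = 0.524, giving δ = 2.484.
δ = d·√(n/2) ⇒ n = 2(δ/d)² = 2 × (2.484 / 0.33)² = 113.35.
Rounding up, n = 114 per group.

n = 114 per group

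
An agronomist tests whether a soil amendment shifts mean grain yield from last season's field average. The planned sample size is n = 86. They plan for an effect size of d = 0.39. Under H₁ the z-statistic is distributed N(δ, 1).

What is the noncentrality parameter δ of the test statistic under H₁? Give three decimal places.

δ ≈ 3.617

The noncentrality parameter scales effect size by the design's sample-size factor: δ = d·√n = 0.39 × √86 = 3.6167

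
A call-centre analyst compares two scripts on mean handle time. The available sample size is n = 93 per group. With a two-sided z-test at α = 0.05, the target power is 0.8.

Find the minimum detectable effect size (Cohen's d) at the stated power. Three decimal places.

Need Φ(δ − 1.960) = 0.8, so δ = 1.960 + 0.842 = 2.802.
(Lower-tail contribution to power is negligible for δ > 0.)
δ = d·√(n/2) ⇒ d = δ/√(n/2) = 2.802/√(93/2) = 0.4108.

d ≈ 0.411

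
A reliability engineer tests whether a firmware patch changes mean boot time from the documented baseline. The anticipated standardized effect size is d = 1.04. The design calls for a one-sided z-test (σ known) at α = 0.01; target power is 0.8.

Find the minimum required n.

Set Φ(δ − 2.326) = 0.8; then δ − 2.326 = Φ⁻¹(0.8) = 0.842, giving δ = 3.168.
δ = d·√n ⇒ n = (δ/d)² = (3.168 / 1.04)² = 9.28.
Rounding up, n = 10.

n = 10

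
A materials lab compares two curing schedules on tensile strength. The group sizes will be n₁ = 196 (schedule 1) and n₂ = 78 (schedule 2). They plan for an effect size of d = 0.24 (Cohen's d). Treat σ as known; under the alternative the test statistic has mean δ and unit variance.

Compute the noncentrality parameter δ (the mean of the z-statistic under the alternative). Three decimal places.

δ ≈ 1.793

δ = d / √(1/n₁ + 1/n₂) = 0.24 / √(1/196 + 1/78) = 1.7927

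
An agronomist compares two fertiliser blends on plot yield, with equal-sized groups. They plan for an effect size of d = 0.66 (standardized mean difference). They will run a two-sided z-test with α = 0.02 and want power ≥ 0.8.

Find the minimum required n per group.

n = 47 per group

Set Φ(δ − 2.326) = 0.8; then δ − 2.326 = Φ⁻¹(0.8) = 0.842, giving δ = 3.168.
(The Φ(−δ − z_{α/2}) term is vanishingly small for δ > 0 and is dropped in the standard sample-size formula.)
δ = d·√(n/2) ⇒ n = 2(δ/d)² = 2 × (3.168 / 0.66)² = 46.08.
Rounding up, n = 47 per group.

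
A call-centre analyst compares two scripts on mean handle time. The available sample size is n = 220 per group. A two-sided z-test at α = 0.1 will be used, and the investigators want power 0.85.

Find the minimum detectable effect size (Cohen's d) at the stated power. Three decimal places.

d ≈ 0.256

Need Φ(δ − 1.645) = 0.85, so δ = 1.645 + 1.036 = 2.681.
(The second rejection-region term Φ(−δ − z_{α/2}) is negligible and dropped.)
δ = d·√(n/2) ⇒ d = δ/√(n/2) = 2.681/√(220/2) = 0.2557.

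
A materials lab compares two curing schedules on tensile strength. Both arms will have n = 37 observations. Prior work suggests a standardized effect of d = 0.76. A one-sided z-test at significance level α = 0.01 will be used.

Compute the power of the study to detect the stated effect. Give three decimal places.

Noncentrality parameter: δ = d·√(n/2) = 0.76 × √(37/2) = 3.2689
One-sided α = 0.01 → critical value z_{0.01} = 2.326.
Power = Φ(δ − 2.326) = Φ(0.943) = 0.8270.

Power ≈ 0.827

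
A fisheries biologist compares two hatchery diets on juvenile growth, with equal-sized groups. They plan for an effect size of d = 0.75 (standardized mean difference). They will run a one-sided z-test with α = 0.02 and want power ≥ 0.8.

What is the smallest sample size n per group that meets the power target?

Set Φ(δ − 2.054) = 0.8; then δ − 2.054 = Φ⁻¹(0.8) = 0.842, giving δ = 2.895.
δ = d·√(n/2) ⇒ n = 2(δ/d)² = 2 × (2.895 / 0.75)² = 29.81.
Rounding up, n = 30 per group.

n = 30 per group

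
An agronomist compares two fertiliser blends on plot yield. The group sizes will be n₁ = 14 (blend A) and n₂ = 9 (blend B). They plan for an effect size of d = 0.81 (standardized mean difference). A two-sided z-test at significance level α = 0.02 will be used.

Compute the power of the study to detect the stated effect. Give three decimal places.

Power ≈ 0.333

Noncentrality parameter: δ = d / √(1/n₁ + 1/n₂) = 0.81 / √(1/14 + 1/9) = 1.8959
Two-sided α = 0.02 → critical value z_{0.01} = 2.326.
Power = Φ(δ − 2.326) + Φ(−δ − 2.326) = Φ(-0.430) + Φ(-4.222) = 0.3334 + 0.0000 = 0.3334.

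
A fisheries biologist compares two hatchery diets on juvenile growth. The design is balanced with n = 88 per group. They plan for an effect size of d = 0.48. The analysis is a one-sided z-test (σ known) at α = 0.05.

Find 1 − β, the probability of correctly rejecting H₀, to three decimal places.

Noncentrality parameter: δ = d·√(n/2) = 0.48 × √(88/2) = 3.1840
Critical value for a one-sided test at α = 0.05: z_α = 1.645.
Power = Φ(δ − 1.645) = Φ(1.539) = 0.9381.

Power ≈ 0.938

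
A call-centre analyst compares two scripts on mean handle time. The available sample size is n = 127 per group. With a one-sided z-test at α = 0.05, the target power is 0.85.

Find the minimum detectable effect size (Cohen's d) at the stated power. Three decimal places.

Required noncentrality: δ = z_{0.05} + z_{0.15} = 1.645 + 1.036 = 2.681.
δ = d·√(n/2) ⇒ d = δ/√(n/2) = 2.681/√(127/2) = 0.3365.

d ≈ 0.336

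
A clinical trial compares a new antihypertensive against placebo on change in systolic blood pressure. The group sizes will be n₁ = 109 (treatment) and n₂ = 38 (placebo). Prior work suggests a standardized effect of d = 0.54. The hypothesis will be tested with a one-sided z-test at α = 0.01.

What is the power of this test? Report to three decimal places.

Power ≈ 0.705

Noncentrality parameter: δ = d / √(1/n₁ + 1/n₂) = 0.54 / √(1/109 + 1/38) = 2.8664
One-sided α = 0.01 → critical value z_{0.01} = 2.326.
Power = Φ(δ − 2.326) = Φ(0.540) = 0.7054.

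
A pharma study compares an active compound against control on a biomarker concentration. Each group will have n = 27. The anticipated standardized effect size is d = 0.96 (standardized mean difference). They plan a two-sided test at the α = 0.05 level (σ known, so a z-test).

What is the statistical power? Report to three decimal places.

Noncentrality parameter: δ = d·√(n/2) = 0.96 × √(27/2) = 3.5273
Critical value for a two-sided test at α = 0.05: z_{α/2} = 1.960.
Power = Φ(δ − 1.960) + Φ(−δ − 1.960) = Φ(1.567) + Φ(-5.487) = 0.9415 + 0.0000 = 0.9415.

Power ≈ 0.941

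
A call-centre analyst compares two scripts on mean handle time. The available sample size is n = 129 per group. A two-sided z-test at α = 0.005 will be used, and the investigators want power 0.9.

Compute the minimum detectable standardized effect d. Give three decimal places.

d ≈ 0.509

Need Φ(δ − 2.807) = 0.9, so δ = 2.807 + 1.282 = 4.089.
(Lower-tail contribution to power is negligible for δ > 0.)
δ = d·√(n/2) ⇒ d = δ/√(n/2) = 4.089/√(129/2) = 0.5091.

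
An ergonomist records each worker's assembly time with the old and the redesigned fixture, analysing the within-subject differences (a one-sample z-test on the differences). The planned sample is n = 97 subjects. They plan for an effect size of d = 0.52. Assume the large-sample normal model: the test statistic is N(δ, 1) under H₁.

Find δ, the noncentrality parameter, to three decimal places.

δ ≈ 5.121

The noncentrality parameter scales effect size by the design's sample-size factor: δ = d·√n = 0.52 × √97 = 5.1214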